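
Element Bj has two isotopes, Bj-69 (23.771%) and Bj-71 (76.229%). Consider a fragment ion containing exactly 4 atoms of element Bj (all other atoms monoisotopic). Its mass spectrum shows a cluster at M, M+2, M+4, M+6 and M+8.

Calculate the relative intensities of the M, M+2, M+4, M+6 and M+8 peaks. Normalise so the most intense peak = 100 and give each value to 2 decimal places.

0.76 : 9.72 : 46.78 : 100.00 : 80.17

The 4 Bj atoms are independent, so intensities follow the terms of (0.23771 + 0.76229)^4.
P(M) = 0.23771^4 = 0.003193
P(M+2) = 4 × 0.23771^3 × 0.76229^1 = 0.040956
P(M+4) = 6 × 0.23771^2 × 0.76229^2 = 0.197009
P(M+6) = 4 × 0.23771^1 × 0.76229^3 = 0.421180
P(M+8) = 0.76229^4 = 0.337661
The M+6 peak is largest (0.421180); scaling to 100 gives 0.76 : 9.72 : 46.78 : 100.00 : 80.17.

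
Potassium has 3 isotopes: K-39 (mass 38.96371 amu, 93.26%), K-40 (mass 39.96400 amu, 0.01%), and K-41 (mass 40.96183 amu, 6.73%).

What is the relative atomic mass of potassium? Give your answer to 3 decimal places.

39.098 amu

The abundance-weighted mean is 0.9326 × 38.96371 + 0.0001 × 39.96400 + 0.0673 × 40.96183
= 36.337556 + 0.003996 + 2.756731 = 39.098283 amu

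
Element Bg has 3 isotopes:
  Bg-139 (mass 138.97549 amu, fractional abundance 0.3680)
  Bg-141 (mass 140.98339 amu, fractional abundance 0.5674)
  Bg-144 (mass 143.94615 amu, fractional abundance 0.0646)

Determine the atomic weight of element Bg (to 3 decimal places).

Ar = Σ fᵢ·mᵢ = 0.3680 × 138.97549 + 0.5674 × 140.98339 + 0.0646 × 143.94615
= 51.142980 + 79.993975 + 9.298921 = 140.435876 amu

140.436 amu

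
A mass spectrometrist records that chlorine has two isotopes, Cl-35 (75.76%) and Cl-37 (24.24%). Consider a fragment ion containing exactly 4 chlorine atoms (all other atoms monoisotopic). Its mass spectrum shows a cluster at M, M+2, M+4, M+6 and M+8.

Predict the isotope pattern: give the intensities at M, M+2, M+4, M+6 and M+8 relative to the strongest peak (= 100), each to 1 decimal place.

78.1 : 100.0 : 48.0 : 10.2 : 0.8

Each Cl atom is independently Cl-35 (p = 0.7576) or Cl-37 (q = 0.2424); the cluster is the binomial expansion (p + q)^4.
P(M) = 0.7576^4 = 0.329428
P(M+2) = 4 × 0.7576^3 × 0.2424^1 = 0.421612
P(M+4) = 6 × 0.7576^2 × 0.2424^2 = 0.202347
P(M+6) = 4 × 0.7576^1 × 0.2424^3 = 0.043162
P(M+8) = 0.2424^4 = 0.003452
The M+2 peak is largest (0.421612); scaling to 100 gives 78.1 : 100.0 : 48.0 : 10.2 : 0.8.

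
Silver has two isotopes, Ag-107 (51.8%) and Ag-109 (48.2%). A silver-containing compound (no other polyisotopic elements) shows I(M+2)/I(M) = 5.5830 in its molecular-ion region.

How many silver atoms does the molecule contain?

6

With n Ag atoms, P(M+2)/P(M) = C(n,1)·p^(n−1)q / p^n = n·q/p = n · 0.482/0.518.
n = 5.5830 × 0.518/0.482 = 6.00 ≈ 6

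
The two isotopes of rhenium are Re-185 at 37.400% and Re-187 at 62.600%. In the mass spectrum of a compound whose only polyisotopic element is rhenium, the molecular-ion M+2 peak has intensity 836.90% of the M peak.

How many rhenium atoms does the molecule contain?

The M+2/M ratio from n Re atoms is n · q/p = n · 0.62600/0.37400.
n = 8.3690 × 0.37400/0.62600 = 5.00 ≈ 5

5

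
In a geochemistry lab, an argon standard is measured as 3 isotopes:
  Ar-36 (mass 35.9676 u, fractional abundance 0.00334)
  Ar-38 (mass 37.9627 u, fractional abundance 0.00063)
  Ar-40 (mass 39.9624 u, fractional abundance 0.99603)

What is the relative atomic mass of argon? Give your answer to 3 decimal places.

The abundance-weighted mean is 0.00334 × 35.9676 + 0.00063 × 37.9627 + 0.99603 × 39.9624
= 0.12013 + 0.02392 + 39.80375 = 39.94780 u

39.948 u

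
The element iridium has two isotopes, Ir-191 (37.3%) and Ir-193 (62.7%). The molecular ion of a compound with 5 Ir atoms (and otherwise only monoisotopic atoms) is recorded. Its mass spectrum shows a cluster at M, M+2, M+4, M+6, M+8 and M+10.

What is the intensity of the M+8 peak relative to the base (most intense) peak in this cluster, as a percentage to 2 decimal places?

(0.373 + 0.627)^5 gives M 0.0072, M+2 0.0607, M+4 0.2040, M+6 0.3429, M+8 0.2882, M+10 0.0969; the largest is M+6.
P(M+6) = C(5,3) × 0.373^2 × 0.627^3 = 10 × 0.139129 × 0.24649188 = 0.342942 (base)
P(M+8) = C(5,4) × 0.373^1 × 0.627^4 = 5 × 0.3730 × 0.15455041 = 0.288237
Relative intensity = 0.288237 / 0.342942 × 100 = 84.05

84.05%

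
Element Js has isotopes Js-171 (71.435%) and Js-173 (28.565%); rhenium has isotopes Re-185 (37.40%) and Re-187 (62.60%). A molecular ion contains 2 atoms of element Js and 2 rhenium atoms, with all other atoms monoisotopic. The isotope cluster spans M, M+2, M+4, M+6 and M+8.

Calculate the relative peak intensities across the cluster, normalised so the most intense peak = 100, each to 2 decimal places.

Element Js pattern (n=2): 0.51029592 : 0.40810815 : 0.08159592
Rhenium pattern (n=2): 0.139876 : 0.468248 : 0.391876
Convolve the two distributions (both contribute in 2-u steps):
  M: 0.51029592×0.139876 = 0.071378
  M+2: 0.51029592×0.468248 + 0.40810815×0.139876 = 0.296030
  M+4: 0.51029592×0.391876 + 0.40810815×0.468248 + 0.08159592×0.139876 = 0.402482
  M+6: 0.40810815×0.391876 + 0.08159592×0.468248 = 0.198135
  M+8: 0.08159592×0.391876 = 0.031975
Scale to base peak (0.402482) = 100: 17.73 : 73.55 : 100.00 : 49.23 : 7.94

17.73 : 73.55 : 100.00 : 49.23 : 7.94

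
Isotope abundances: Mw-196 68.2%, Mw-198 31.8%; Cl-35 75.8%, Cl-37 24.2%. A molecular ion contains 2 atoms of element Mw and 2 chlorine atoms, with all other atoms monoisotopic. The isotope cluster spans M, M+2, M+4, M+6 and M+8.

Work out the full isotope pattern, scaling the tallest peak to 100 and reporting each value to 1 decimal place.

Element Mw pattern (n=2): 0.465124 : 0.433752 : 0.101124
Chlorine pattern (n=2): 0.574564 : 0.366872 : 0.058564
Convolve the two distributions (both contribute in 2-u steps):
  M: 0.465124×0.574564 = 0.267244
  M+2: 0.465124×0.366872 + 0.433752×0.574564 = 0.419859
  M+4: 0.465124×0.058564 + 0.433752×0.366872 + 0.101124×0.574564 = 0.244473
  M+6: 0.433752×0.058564 + 0.101124×0.366872 = 0.062502
  M+8: 0.101124×0.058564 = 0.005922
Scale to base peak (0.419859) = 100: 63.7 : 100.0 : 58.2 : 14.9 : 1.4

63.7 : 100.0 : 58.2 : 14.9 : 1.4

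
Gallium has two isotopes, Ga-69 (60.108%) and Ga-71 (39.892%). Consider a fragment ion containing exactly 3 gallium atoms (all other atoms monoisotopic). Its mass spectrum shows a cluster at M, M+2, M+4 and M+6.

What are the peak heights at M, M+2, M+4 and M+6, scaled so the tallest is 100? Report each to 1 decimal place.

Expanding (0.60108 + 0.39892)^3:
P(M) = 0.60108^3 = 0.217169
P(M+2) = 3 × 0.60108^2 × 0.39892^1 = 0.432386
P(M+4) = 3 × 0.60108^1 × 0.39892^2 = 0.286963
P(M+6) = 0.39892^3 = 0.063483
The M+2 peak is largest (0.432386); scaling to 100 gives 50.2 : 100.0 : 66.4 : 14.7.

50.2 : 100.0 : 66.4 : 14.7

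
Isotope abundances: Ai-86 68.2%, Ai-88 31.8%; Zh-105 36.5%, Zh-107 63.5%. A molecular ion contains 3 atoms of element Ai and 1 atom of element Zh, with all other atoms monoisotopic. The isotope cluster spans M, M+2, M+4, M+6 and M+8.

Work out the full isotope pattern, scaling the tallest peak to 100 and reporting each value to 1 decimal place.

31.9 : 100.0 : 98.3 : 39.4 : 5.6

Element Ai pattern (n=3): 0.31721457 : 0.4437283 : 0.2068997 : 0.03215743
Element Zh pattern (n=1): 0.3650 : 0.6350
Convolve the two distributions (both contribute in 2-u steps):
  M: 0.31721457×0.3650 = 0.115783
  M+2: 0.31721457×0.6350 + 0.4437283×0.3650 = 0.363392
  M+4: 0.4437283×0.6350 + 0.2068997×0.3650 = 0.357286
  M+6: 0.2068997×0.6350 + 0.03215743×0.3650 = 0.143119
  M+8: 0.03215743×0.6350 = 0.020420
Scale to base peak (0.363392) = 100: 31.9 : 100.0 : 98.3 : 39.4 : 5.6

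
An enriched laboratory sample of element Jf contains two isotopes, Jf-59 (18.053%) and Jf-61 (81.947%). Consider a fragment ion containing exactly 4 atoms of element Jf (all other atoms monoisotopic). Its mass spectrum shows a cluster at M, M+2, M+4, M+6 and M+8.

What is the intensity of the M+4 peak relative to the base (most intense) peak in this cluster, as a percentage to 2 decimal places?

Term probabilities: M 0.0011, M+2 0.0193, M+4 0.1313, M+6 0.3974, M+8 0.4510. Base peak = M+8.
P(M+8) = C(4,4) × 0.18053^0 × 0.81947^4 = 1 × 1.0000 × 0.45095399 = 0.450954 (base)
P(M+4) = C(4,2) × 0.18053^2 × 0.81947^2 = 6 × 0.03259108 × 0.67153108 = 0.131316
Relative intensity = 0.131316 / 0.450954 × 100 = 29.12

29.12%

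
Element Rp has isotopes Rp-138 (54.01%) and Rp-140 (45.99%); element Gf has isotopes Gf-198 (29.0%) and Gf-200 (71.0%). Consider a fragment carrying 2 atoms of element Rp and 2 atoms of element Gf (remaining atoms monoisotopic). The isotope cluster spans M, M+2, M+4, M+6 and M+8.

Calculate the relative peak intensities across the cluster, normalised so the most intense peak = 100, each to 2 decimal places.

Element Rp pattern (n=2): 0.29170801 : 0.49678398 : 0.21150801
Element Gf pattern (n=2): 0.0841 : 0.4118 : 0.5041
Convolve the two distributions (both contribute in 2-u steps):
  M: 0.29170801×0.0841 = 0.024533
  M+2: 0.29170801×0.4118 + 0.49678398×0.0841 = 0.161905
  M+4: 0.29170801×0.5041 + 0.49678398×0.4118 + 0.21150801×0.0841 = 0.369413
  M+6: 0.49678398×0.5041 + 0.21150801×0.4118 = 0.337528
  M+8: 0.21150801×0.5041 = 0.106621
Scale to base peak (0.369413) = 100: 6.64 : 43.83 : 100.00 : 91.37 : 28.86

6.64 : 43.83 : 100.00 : 91.37 : 28.86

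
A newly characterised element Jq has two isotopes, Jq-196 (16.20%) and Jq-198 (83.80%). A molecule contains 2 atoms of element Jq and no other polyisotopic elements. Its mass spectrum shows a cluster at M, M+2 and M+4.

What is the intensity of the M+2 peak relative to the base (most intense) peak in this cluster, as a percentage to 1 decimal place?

(0.1620 + 0.8380)^2 gives M 0.0262, M+2 0.2715, M+4 0.7022; the largest is M+4.
P(M+4) = C(2,2) × 0.1620^0 × 0.8380^2 = 1 × 1.0000 × 0.702244 = 0.702244 (base)
P(M+2) = C(2,1) × 0.1620^1 × 0.8380^1 = 2 × 0.1620 × 0.8380 = 0.271512
Relative intensity = 0.271512 / 0.702244 × 100 = 38.7

38.7%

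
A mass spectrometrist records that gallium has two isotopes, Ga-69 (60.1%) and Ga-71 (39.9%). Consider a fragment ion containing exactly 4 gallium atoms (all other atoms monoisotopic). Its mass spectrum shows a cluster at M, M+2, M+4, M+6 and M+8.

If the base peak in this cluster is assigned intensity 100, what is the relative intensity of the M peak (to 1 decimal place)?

Binomial terms of (0.601 + 0.399)^4: M 0.1305, M+2 0.3465, M+4 0.3450, M+6 0.1527, M+8 0.0253 → M+2 is the base peak.
P(M+2) = C(4,1) × 0.601^3 × 0.399^1 = 4 × 0.2170818 × 0.3990 = 0.346463 (base)
P(M) = C(4,0) × 0.601^4 × 0.399^0 = 1 × 0.13046616 × 1.0000 = 0.130466
Relative intensity = 0.130466 / 0.346463 × 100 = 37.7

37.7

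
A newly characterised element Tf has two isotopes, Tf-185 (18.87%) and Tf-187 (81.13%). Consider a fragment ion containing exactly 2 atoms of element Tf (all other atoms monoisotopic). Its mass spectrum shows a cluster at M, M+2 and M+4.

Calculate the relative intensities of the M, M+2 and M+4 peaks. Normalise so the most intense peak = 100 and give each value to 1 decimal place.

5.4 : 46.5 : 100.0

Expanding (0.1887 + 0.8113)^2:
P(M) = 0.1887^2 = 0.035608
P(M+2) = 2 × 0.1887^1 × 0.8113^1 = 0.306185
P(M+4) = 0.8113^2 = 0.658208
The M+4 peak is largest (0.658208); scaling to 100 gives 5.4 : 46.5 : 100.0.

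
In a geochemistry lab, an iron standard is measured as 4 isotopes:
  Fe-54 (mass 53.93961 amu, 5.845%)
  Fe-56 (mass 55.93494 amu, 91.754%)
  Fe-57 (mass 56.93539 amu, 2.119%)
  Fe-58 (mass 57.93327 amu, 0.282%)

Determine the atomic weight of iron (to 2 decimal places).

55.85 amu

Average mass = Σ (abundance × isotope mass) = 0.05845 × 53.93961 + 0.91754 × 55.93494 + 0.02119 × 56.93539 + 0.00282 × 57.93327
= 3.152770 + 51.322545 + 1.206461 + 0.163372 = 55.845148 amu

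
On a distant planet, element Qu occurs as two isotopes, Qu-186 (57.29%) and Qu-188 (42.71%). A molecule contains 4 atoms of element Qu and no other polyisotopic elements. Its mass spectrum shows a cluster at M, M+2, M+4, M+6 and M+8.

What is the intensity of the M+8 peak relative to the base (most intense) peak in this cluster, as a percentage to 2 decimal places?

Term probabilities: M 0.1077, M+2 0.3212, M+4 0.3592, M+6 0.1785, M+8 0.0333. Base peak = M+4.
P(M+4) = C(4,2) × 0.5729^2 × 0.4271^2 = 6 × 0.32821441 × 0.18241441 = 0.359226 (base)
P(M+8) = C(4,4) × 0.5729^0 × 0.4271^4 = 1 × 1.0000 × 0.03327502 = 0.033275
Relative intensity = 0.033275 / 0.359226 × 100 = 9.26

9.26%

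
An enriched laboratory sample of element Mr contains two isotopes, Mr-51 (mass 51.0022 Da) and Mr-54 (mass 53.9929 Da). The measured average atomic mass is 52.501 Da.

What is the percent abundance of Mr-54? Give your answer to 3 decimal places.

Let x be the fractional abundance of Mr-51; then Mr-54 has abundance 1 − x.
51.0022·x + 53.9929·(1 − x) = 52.501
(51.0022 − 53.9929)·x = 52.501 − 53.9929
x = -1.4919 / -2.9907 = 0.49885 → 49.885% Mr-51, 50.115% Mr-54.

50.115%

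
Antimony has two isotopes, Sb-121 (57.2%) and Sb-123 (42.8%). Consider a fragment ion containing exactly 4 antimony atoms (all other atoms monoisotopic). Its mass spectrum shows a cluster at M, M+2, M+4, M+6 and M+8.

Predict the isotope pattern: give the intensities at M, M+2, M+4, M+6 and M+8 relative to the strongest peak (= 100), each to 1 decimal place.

29.8 : 89.1 : 100.0 : 49.9 : 9.3

The 4 Sb atoms are independent, so intensities follow the terms of (0.572 + 0.428)^4.
P(M) = 0.572^4 = 0.107049
P(M+2) = 4 × 0.572^3 × 0.428^1 = 0.320400
P(M+4) = 6 × 0.572^2 × 0.428^2 = 0.359609
P(M+6) = 4 × 0.572^1 × 0.428^3 = 0.179385
P(M+8) = 0.428^4 = 0.033556
The M+4 peak is largest (0.359609); scaling to 100 gives 29.8 : 89.1 : 100.0 : 49.9 : 9.3.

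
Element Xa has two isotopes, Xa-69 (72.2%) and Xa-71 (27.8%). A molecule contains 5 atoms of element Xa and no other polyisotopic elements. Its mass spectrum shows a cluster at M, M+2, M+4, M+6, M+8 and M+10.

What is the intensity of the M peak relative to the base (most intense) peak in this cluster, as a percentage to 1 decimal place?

51.9%

Binomial terms of (0.722 + 0.278)^5: M 0.1962, M+2 0.3777, M+4 0.2909, M+6 0.1120, M+8 0.0216, M+10 0.0017 → M+2 is the base peak.
P(M+2) = C(5,1) × 0.722^4 × 0.278^1 = 5 × 0.27173701 × 0.2780 = 0.377714 (base)
P(M) = C(5,0) × 0.722^5 × 0.278^0 = 1 × 0.19619412 × 1.0000 = 0.196194
Relative intensity = 0.196194 / 0.377714 × 100 = 51.9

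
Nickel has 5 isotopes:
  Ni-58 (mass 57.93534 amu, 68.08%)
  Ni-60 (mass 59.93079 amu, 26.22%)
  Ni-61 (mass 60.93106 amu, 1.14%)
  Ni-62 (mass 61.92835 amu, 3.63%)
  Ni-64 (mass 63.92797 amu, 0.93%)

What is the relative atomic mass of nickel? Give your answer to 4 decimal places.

The abundance-weighted mean is 0.6808 × 57.93534 + 0.2622 × 59.93079 + 0.0114 × 60.93106 + 0.0363 × 61.92835 + 0.0093 × 63.92797
= 39.442379 + 15.713853 + 0.694614 + 2.247999 + 0.594530 = 58.693375 amu

58.6934 amu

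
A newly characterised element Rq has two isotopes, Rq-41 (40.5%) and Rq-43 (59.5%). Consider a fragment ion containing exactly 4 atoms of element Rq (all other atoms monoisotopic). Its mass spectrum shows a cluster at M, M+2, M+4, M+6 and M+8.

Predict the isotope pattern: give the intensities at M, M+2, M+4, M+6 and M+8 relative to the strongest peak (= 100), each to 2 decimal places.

7.72 : 45.38 : 100.00 : 97.94 : 35.97

Each Rq atom is independently Rq-41 (p = 0.405) or Rq-43 (q = 0.595); the cluster is the binomial expansion (p + q)^4.
P(M) = 0.405^4 = 0.026904
P(M+2) = 4 × 0.405^3 × 0.595^1 = 0.158104
P(M+4) = 6 × 0.405^2 × 0.595^2 = 0.348414
P(M+6) = 4 × 0.405^1 × 0.595^3 = 0.341245
P(M+8) = 0.595^4 = 0.125334
The M+4 peak is largest (0.348414); scaling to 100 gives 7.72 : 45.38 : 100.00 : 97.94 : 35.97.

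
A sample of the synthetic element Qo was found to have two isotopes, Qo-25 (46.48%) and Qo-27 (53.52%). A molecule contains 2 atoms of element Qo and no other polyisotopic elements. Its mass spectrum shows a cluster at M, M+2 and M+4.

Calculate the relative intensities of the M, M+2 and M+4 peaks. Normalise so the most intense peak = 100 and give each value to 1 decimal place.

43.4 : 100.0 : 57.6

The 2 Qo atoms are independent, so intensities follow the terms of (0.4648 + 0.5352)^2.
P(M) = 0.4648^2 = 0.216039
P(M+2) = 2 × 0.4648^1 × 0.5352^1 = 0.497522
P(M+4) = 0.5352^2 = 0.286439
The M+2 peak is largest (0.497522); scaling to 100 gives 43.4 : 100.0 : 57.6.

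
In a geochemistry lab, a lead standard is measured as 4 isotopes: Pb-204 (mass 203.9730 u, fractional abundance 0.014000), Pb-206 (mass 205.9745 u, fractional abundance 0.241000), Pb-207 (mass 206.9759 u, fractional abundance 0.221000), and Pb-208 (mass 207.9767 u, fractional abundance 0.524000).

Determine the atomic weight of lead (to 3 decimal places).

The abundance-weighted mean is 0.014000 × 203.9730 + 0.241000 × 205.9745 + 0.221000 × 206.9759 + 0.524000 × 207.9767
= 2.85562 + 49.63985 + 45.74167 + 108.97979 = 207.21693 u

207.217 u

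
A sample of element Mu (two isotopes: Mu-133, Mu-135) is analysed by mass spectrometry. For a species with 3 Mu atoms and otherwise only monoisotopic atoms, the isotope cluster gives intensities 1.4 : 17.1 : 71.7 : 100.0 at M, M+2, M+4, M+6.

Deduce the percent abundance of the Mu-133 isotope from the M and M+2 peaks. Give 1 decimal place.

19.7%

Let p = fractional abundance of Mu-133. I(M+2)/I(M) = [C(3,1)·p^2·(1−p)] / p^3 = 3·(1−p)/p = 17.1/1.4 = 12.2143
(1−p)/p = 12.2143/3 = 4.0714  ⇒  p = 1/(1 + 4.0714) = 0.1972
Mu-133: 19.7%, Mu-135: 80.3%.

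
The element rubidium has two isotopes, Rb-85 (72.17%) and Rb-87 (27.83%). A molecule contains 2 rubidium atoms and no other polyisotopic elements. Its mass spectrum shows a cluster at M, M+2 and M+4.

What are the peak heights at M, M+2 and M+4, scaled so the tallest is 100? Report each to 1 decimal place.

100.0 : 77.1 : 14.9

The 2 Rb atoms are independent, so intensities follow the terms of (0.7217 + 0.2783)^2.
P(M) = 0.7217^2 = 0.520851
P(M+2) = 2 × 0.7217^1 × 0.2783^1 = 0.401698
P(M+4) = 0.2783^2 = 0.077451
The M peak is largest (0.520851); scaling to 100 gives 100.0 : 77.1 : 14.9.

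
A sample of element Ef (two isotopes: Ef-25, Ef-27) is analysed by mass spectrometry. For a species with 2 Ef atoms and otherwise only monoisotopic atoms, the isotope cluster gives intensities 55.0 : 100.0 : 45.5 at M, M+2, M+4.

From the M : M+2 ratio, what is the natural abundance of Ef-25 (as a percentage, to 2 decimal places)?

Let p = fractional abundance of Ef-25. I(M+2)/I(M) = [C(2,1)·p^1·(1−p)] / p^2 = 2·(1−p)/p = 100.0/55.0 = 1.8182
(1−p)/p = 1.8182/2 = 0.9091  ⇒  p = 1/(1 + 0.9091) = 0.5238
Ef-25: 52.38%, Ef-27: 47.62%.

52.38%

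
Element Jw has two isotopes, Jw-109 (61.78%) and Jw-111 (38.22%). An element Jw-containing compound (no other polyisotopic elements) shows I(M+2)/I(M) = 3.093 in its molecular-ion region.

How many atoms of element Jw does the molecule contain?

5

For n independent Jw atoms, I(M+2)/I(M) = n · (abundance Jw-111) / (abundance Jw-109) = n · 0.3822/0.6178.
n = 3.093 × 0.6178/0.3822 = 5.00 ≈ 5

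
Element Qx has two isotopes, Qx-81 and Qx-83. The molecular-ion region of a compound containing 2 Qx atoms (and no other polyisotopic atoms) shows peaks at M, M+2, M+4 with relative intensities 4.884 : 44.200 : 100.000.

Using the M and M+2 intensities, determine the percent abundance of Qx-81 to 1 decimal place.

Let p = fractional abundance of Qx-81. I(M+2)/I(M) = [C(2,1)·p^1·(1−p)] / p^2 = 2·(1−p)/p = 44.200/4.884 = 9.0500
(1−p)/p = 9.0500/2 = 4.5250  ⇒  p = 1/(1 + 4.5250) = 0.1810
Qx-81: 18.1%, Qx-83: 81.9%.

18.1%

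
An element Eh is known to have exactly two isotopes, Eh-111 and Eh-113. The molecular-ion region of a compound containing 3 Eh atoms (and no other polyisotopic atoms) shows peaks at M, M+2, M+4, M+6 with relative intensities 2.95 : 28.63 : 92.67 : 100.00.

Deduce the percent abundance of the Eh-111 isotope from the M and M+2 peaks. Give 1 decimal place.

Let p = fractional abundance of Eh-111. I(M+2)/I(M) = [C(3,1)·p^2·(1−p)] / p^3 = 3·(1−p)/p = 28.63/2.95 = 9.7051
(1−p)/p = 9.7051/3 = 3.2350  ⇒  p = 1/(1 + 3.2350) = 0.2361
Eh-111: 23.6%, Eh-113: 76.4%.

23.6%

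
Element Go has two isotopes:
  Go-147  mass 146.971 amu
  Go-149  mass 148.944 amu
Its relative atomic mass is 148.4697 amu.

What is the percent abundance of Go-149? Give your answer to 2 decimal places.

Let x be the fractional abundance of Go-147; then Go-149 has abundance 1 − x.
146.971·x + 148.944·(1 − x) = 148.4697
(146.971 − 148.944)·x = 148.4697 − 148.944
x = -0.4743 / -1.973 = 0.24040 → 24.04% Go-147, 75.96% Go-149.

75.96%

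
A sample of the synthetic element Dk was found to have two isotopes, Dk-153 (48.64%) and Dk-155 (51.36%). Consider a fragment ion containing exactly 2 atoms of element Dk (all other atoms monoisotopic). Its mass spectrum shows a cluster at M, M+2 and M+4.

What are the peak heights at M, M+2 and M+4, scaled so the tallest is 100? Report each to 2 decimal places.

Each Dk atom is independently Dk-153 (p = 0.4864) or Dk-155 (q = 0.5136); the cluster is the binomial expansion (p + q)^2.
P(M) = 0.4864^2 = 0.236585
P(M+2) = 2 × 0.4864^1 × 0.5136^1 = 0.499630
P(M+4) = 0.5136^2 = 0.263785
The M+2 peak is largest (0.499630); scaling to 100 gives 47.35 : 100.00 : 52.80.

47.35 : 100.00 : 52.80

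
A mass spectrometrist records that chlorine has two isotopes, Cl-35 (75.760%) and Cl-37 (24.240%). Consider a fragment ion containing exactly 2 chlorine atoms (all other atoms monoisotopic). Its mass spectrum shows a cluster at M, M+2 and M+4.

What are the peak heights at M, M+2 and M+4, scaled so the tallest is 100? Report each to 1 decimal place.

100.0 : 64.0 : 10.2

The 2 Cl atoms are independent, so intensities follow the terms of (0.75760 + 0.24240)^2.
P(M) = 0.75760^2 = 0.573958
P(M+2) = 2 × 0.75760^1 × 0.24240^1 = 0.367284
P(M+4) = 0.24240^2 = 0.058758
The M peak is largest (0.573958); scaling to 100 gives 100.0 : 64.0 : 10.2.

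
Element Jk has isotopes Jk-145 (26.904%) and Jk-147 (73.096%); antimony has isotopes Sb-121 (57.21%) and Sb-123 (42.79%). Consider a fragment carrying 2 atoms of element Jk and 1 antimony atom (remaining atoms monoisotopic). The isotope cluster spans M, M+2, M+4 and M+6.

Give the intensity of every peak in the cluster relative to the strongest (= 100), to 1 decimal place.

Element Jk pattern (n=2): 0.07238252 : 0.39331496 : 0.53430252
Antimony pattern (n=1): 0.5721 : 0.4279
Convolve the two distributions (both contribute in 2-u steps):
  M: 0.07238252×0.5721 = 0.041410
  M+2: 0.07238252×0.4279 + 0.39331496×0.5721 = 0.255988
  M+4: 0.39331496×0.4279 + 0.53430252×0.5721 = 0.473974
  M+6: 0.53430252×0.4279 = 0.228628
Scale to base peak (0.473974) = 100: 8.7 : 54.0 : 100.0 : 48.2

8.7 : 54.0 : 100.0 : 48.2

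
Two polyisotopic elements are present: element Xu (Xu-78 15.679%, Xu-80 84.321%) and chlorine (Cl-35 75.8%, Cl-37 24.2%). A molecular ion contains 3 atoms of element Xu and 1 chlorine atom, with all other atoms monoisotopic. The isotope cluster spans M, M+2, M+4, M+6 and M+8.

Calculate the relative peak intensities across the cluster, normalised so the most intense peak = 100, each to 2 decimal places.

Element Xu pattern (n=3): 0.00385438 : 0.06218616 : 0.33443453 : 0.59952493
Chlorine pattern (n=1): 0.7580 : 0.2420
Convolve the two distributions (both contribute in 2-u steps):
  M: 0.00385438×0.7580 = 0.002922
  M+2: 0.00385438×0.2420 + 0.06218616×0.7580 = 0.048070
  M+4: 0.06218616×0.2420 + 0.33443453×0.7580 = 0.268550
  M+6: 0.33443453×0.2420 + 0.59952493×0.7580 = 0.535373
  M+8: 0.59952493×0.2420 = 0.145085
Scale to base peak (0.535373) = 100: 0.55 : 8.98 : 50.16 : 100.00 : 27.10

0.55 : 8.98 : 50.16 : 100.00 : 27.10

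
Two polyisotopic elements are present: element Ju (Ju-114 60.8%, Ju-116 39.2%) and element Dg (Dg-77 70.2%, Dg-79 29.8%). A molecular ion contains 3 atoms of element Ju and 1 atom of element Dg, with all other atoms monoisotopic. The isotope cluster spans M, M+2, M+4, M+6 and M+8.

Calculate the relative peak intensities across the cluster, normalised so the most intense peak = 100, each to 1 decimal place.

42.4 : 100.0 : 87.7 : 33.8 : 4.8

Element Ju pattern (n=3): 0.22475571 : 0.43472486 : 0.28028314 : 0.06023629
Element Dg pattern (n=1): 0.7020 : 0.2980
Convolve the two distributions (both contribute in 2-u steps):
  M: 0.22475571×0.7020 = 0.157779
  M+2: 0.22475571×0.2980 + 0.43472486×0.7020 = 0.372154
  M+4: 0.43472486×0.2980 + 0.28028314×0.7020 = 0.326307
  M+6: 0.28028314×0.2980 + 0.06023629×0.7020 = 0.125810
  M+8: 0.06023629×0.2980 = 0.017950
Scale to base peak (0.372154) = 100: 42.4 : 100.0 : 87.7 : 33.8 : 4.8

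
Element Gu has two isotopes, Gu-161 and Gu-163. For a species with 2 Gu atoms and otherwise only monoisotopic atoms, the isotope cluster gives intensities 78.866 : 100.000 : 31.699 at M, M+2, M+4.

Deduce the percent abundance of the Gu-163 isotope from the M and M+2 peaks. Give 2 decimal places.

Write p for the Gu-161 fraction. I(M+2)/I(M) = [C(2,1)·p^1·(1−p)] / p^2 = 2·(1−p)/p = 100.000/78.866 = 1.2680
(1−p)/p = 1.2680/2 = 0.6340  ⇒  p = 1/(1 + 0.6340) = 0.6120
Gu-161: 61.20%, Gu-163: 38.80%.

38.80%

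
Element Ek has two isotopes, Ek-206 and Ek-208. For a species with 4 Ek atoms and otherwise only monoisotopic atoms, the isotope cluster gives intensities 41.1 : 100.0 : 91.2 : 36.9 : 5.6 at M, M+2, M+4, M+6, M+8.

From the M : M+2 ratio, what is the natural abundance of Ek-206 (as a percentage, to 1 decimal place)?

62.2%

Write p for the Ek-206 fraction. I(M+2)/I(M) = [C(4,1)·p^3·(1−p)] / p^4 = 4·(1−p)/p = 100.0/41.1 = 2.4331
(1−p)/p = 2.4331/4 = 0.6083  ⇒  p = 1/(1 + 0.6083) = 0.6218
Ek-206: 62.2%, Ek-208: 37.8%.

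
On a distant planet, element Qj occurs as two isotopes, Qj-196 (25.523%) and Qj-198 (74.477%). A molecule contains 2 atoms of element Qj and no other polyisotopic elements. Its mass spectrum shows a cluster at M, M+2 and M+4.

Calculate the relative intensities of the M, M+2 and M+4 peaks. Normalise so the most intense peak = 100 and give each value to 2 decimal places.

The 2 Qj atoms are independent, so intensities follow the terms of (0.25523 + 0.74477)^2.
P(M) = 0.25523^2 = 0.065142
P(M+2) = 2 × 0.25523^1 × 0.74477^1 = 0.380175
P(M+4) = 0.74477^2 = 0.554682
The M+4 peak is largest (0.554682); scaling to 100 gives 11.74 : 68.54 : 100.00.

11.74 : 68.54 : 100.00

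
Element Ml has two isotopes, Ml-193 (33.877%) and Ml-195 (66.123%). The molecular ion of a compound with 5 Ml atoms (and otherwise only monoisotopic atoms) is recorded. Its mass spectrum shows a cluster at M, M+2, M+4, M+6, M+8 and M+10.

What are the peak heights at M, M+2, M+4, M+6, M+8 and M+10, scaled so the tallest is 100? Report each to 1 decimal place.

The 5 Ml atoms are independent, so intensities follow the terms of (0.33877 + 0.66123)^5.
P(M) = 0.33877^5 = 0.004462
P(M+2) = 5 × 0.33877^4 × 0.66123^1 = 0.043545
P(M+4) = 10 × 0.33877^3 × 0.66123^2 = 0.169989
P(M+6) = 10 × 0.33877^2 × 0.66123^3 = 0.331793
P(M+8) = 5 × 0.33877^1 × 0.66123^4 = 0.323806
P(M+10) = 0.66123^5 = 0.126405
The M+6 peak is largest (0.331793); scaling to 100 gives 1.3 : 13.1 : 51.2 : 100.0 : 97.6 : 38.1.

1.3 : 13.1 : 51.2 : 100.0 : 97.6 : 38.1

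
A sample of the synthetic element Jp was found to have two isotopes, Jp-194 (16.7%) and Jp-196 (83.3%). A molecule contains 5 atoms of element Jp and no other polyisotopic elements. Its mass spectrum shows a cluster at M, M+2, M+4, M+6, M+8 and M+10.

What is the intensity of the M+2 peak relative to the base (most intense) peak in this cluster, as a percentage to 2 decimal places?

0.81%

Term probabilities: M 0.0001, M+2 0.0032, M+4 0.0323, M+6 0.1612, M+8 0.4020, M+10 0.4011. Base peak = M+8.
P(M+8) = C(5,4) × 0.167^1 × 0.833^4 = 5 × 0.1670 × 0.48148194 = 0.402037 (base)
P(M+2) = C(5,1) × 0.167^4 × 0.833^1 = 5 × 0.0007778 × 0.8330 = 0.003240
Relative intensity = 0.003240 / 0.402037 × 100 = 0.81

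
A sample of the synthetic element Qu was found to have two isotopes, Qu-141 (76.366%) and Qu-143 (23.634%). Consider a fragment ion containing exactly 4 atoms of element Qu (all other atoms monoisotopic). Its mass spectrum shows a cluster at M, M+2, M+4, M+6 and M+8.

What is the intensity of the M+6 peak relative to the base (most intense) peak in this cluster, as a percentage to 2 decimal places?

Binomial terms of (0.76366 + 0.23634)^4: M 0.3401, M+2 0.4210, M+4 0.1954, M+6 0.0403, M+8 0.0031 → M+2 is the base peak.
P(M+2) = C(4,1) × 0.76366^3 × 0.23634^1 = 4 × 0.44534864 × 0.23634 = 0.421015 (base)
P(M+6) = C(4,3) × 0.76366^1 × 0.23634^3 = 4 × 0.76366 × 0.01320115 = 0.040325
Relative intensity = 0.040325 / 0.421015 × 100 = 9.58

9.58%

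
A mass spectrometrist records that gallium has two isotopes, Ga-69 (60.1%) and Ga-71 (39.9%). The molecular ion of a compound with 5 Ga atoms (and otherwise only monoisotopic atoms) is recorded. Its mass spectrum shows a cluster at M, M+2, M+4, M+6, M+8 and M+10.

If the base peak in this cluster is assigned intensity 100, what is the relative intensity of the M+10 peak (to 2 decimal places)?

Term probabilities: M 0.0784, M+2 0.2603, M+4 0.3456, M+6 0.2294, M+8 0.0762, M+10 0.0101. Base peak = M+4.
P(M+4) = C(5,2) × 0.601^3 × 0.399^2 = 10 × 0.2170818 × 0.159201 = 0.345596 (base)
P(M+10) = C(5,5) × 0.601^0 × 0.399^5 = 1 × 1.0000 × 0.01011264 = 0.010113
Relative intensity = 0.010113 / 0.345596 × 100 = 2.93

2.93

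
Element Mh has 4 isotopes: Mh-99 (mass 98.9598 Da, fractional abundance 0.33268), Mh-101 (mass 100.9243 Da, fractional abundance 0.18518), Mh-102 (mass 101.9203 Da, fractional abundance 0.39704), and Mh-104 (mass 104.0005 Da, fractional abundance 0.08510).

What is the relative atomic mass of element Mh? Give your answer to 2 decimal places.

100.93 Da

Ar = Σ fᵢ·mᵢ = 0.33268 × 98.9598 + 0.18518 × 100.9243 + 0.39704 × 101.9203 + 0.08510 × 104.0005
= 32.92195 + 18.68916 + 40.46644 + 8.85044 = 100.92799 Da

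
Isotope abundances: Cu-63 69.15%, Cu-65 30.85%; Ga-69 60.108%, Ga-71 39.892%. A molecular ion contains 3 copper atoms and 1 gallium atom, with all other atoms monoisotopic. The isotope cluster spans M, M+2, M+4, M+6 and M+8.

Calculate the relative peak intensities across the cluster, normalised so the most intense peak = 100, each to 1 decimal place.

Copper pattern (n=3): 0.33065611 : 0.44254842 : 0.19743483 : 0.02936064
Gallium pattern (n=1): 0.60108 : 0.39892
Convolve the two distributions (both contribute in 2-u steps):
  M: 0.33065611×0.60108 = 0.198751
  M+2: 0.33065611×0.39892 + 0.44254842×0.60108 = 0.397912
  M+4: 0.44254842×0.39892 + 0.19743483×0.60108 = 0.295216
  M+6: 0.19743483×0.39892 + 0.02936064×0.60108 = 0.096409
  M+8: 0.02936064×0.39892 = 0.011713
Scale to base peak (0.397912) = 100: 49.9 : 100.0 : 74.2 : 24.2 : 2.9

49.9 : 100.0 : 74.2 : 24.2 : 2.9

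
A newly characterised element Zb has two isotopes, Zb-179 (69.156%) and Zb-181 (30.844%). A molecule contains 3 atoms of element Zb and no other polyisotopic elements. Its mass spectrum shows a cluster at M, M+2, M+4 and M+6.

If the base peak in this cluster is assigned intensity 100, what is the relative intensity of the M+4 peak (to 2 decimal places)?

44.60

Binomial terms of (0.69156 + 0.30844)^3: M 0.3307, M+2 0.4425, M+4 0.1974, M+6 0.0293 → M+2 is the base peak.
P(M+2) = C(3,1) × 0.69156^2 × 0.30844^1 = 3 × 0.47825523 × 0.30844 = 0.442539 (base)
P(M+4) = C(3,2) × 0.69156^1 × 0.30844^2 = 3 × 0.69156 × 0.09513523 = 0.197375
Relative intensity = 0.197375 / 0.442539 × 100 = 44.60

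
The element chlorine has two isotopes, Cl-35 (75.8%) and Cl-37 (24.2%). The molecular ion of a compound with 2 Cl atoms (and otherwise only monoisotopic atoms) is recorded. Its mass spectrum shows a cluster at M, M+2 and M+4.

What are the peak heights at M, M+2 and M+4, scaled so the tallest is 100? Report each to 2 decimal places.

Expanding (0.758 + 0.242)^2:
P(M) = 0.758^2 = 0.574564
P(M+2) = 2 × 0.758^1 × 0.242^1 = 0.366872
P(M+4) = 0.242^2 = 0.058564
The M peak is largest (0.574564); scaling to 100 gives 100.00 : 63.85 : 10.19.

100.00 : 63.85 : 10.19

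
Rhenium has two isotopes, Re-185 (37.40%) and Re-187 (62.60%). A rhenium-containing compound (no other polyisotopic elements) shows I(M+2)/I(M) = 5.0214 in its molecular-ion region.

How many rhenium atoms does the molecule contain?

For n independent Re atoms, I(M+2)/I(M) = n · (abundance Re-187) / (abundance Re-185) = n · 0.6260/0.3740.
n = 5.0214 × 0.3740/0.6260 = 3.00 ≈ 3

3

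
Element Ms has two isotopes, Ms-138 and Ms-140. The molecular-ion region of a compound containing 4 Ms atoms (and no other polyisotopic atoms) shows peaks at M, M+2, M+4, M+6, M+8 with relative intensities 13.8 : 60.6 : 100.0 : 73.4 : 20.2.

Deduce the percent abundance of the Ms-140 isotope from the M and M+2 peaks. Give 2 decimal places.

52.33%

Write p for the Ms-138 fraction. I(M+2)/I(M) = [C(4,1)·p^3·(1−p)] / p^4 = 4·(1−p)/p = 60.6/13.8 = 4.3913
(1−p)/p = 4.3913/4 = 1.0978  ⇒  p = 1/(1 + 1.0978) = 0.4767
Ms-138: 47.67%, Ms-140: 52.33%.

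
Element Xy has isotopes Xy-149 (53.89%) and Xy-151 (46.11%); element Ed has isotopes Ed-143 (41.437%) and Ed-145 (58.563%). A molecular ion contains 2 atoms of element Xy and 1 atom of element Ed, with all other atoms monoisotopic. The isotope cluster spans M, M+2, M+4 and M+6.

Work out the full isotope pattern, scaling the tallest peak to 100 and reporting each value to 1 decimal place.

Element Xy pattern (n=2): 0.29041321 : 0.49697358 : 0.21261321
Element Ed pattern (n=1): 0.41437 : 0.58563
Convolve the two distributions (both contribute in 2-u steps):
  M: 0.29041321×0.41437 = 0.120339
  M+2: 0.29041321×0.58563 + 0.49697358×0.41437 = 0.376006
  M+4: 0.49697358×0.58563 + 0.21261321×0.41437 = 0.379143
  M+6: 0.21261321×0.58563 = 0.124513
Scale to base peak (0.379143) = 100: 31.7 : 99.2 : 100.0 : 32.8

31.7 : 99.2 : 100.0 : 32.8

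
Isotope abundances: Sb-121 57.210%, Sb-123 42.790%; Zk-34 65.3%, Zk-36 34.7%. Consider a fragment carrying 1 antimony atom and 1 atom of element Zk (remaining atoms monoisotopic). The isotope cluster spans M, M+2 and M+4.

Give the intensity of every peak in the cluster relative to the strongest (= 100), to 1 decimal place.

Antimony pattern (n=1): 0.5721 : 0.4279
Element Zk pattern (n=1): 0.6530 : 0.3470
Convolve the two distributions (both contribute in 2-u steps):
  M: 0.5721×0.6530 = 0.373581
  M+2: 0.5721×0.3470 + 0.4279×0.6530 = 0.477937
  M+4: 0.4279×0.3470 = 0.148481
Scale to base peak (0.477937) = 100: 78.2 : 100.0 : 31.1

78.2 : 100.0 : 31.1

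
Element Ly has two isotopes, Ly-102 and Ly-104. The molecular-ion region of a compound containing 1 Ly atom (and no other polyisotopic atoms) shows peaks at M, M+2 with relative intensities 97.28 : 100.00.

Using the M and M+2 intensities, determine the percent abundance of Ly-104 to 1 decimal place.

Write p for the Ly-102 fraction. I(M+2)/I(M) = [C(1,1)·p^0·(1−p)] / p^1 = 1·(1−p)/p = 100.00/97.28 = 1.0280
(1−p)/p = 1.0280/1 = 1.0280  ⇒  p = 1/(1 + 1.0280) = 0.4931
Ly-102: 49.3%, Ly-104: 50.7%.

50.7%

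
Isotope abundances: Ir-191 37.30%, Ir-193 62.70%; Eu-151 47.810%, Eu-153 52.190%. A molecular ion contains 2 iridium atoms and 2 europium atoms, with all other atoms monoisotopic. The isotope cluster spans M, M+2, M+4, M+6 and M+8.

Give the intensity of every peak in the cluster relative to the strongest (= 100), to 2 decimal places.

8.81 : 48.83 : 100.00 : 89.59 : 29.65

Iridium pattern (n=2): 0.139129 : 0.467742 : 0.393129
Europium pattern (n=2): 0.22857961 : 0.49904078 : 0.27237961
Convolve the two distributions (both contribute in 2-u steps):
  M: 0.139129×0.22857961 = 0.031802
  M+2: 0.139129×0.49904078 + 0.467742×0.22857961 = 0.176347
  M+4: 0.139129×0.27237961 + 0.467742×0.49904078 + 0.393129×0.22857961 = 0.361180
  M+6: 0.467742×0.27237961 + 0.393129×0.49904078 = 0.323591
  M+8: 0.393129×0.27237961 = 0.107080
Scale to base peak (0.361180) = 100: 8.81 : 48.83 : 100.00 : 89.59 : 29.65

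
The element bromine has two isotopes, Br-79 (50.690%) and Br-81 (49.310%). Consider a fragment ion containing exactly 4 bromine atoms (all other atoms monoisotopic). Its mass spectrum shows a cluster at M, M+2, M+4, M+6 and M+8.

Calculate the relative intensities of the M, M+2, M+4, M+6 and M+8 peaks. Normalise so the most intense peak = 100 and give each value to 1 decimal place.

17.6 : 68.5 : 100.0 : 64.9 : 15.8

Expanding (0.50690 + 0.49310)^4:
P(M) = 0.50690^4 = 0.066022
P(M+2) = 4 × 0.50690^3 × 0.49310^1 = 0.256899
P(M+4) = 6 × 0.50690^2 × 0.49310^2 = 0.374857
P(M+6) = 4 × 0.50690^1 × 0.49310^3 = 0.243101
P(M+8) = 0.49310^4 = 0.059121
The M+4 peak is largest (0.374857); scaling to 100 gives 17.6 : 68.5 : 100.0 : 64.9 : 15.8.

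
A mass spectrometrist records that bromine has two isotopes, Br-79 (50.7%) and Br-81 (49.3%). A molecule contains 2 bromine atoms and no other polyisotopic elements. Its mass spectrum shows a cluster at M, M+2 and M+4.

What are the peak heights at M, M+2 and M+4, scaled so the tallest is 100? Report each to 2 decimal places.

51.42 : 100.00 : 48.62

The 2 Br atoms are independent, so intensities follow the terms of (0.507 + 0.493)^2.
P(M) = 0.507^2 = 0.257049
P(M+2) = 2 × 0.507^1 × 0.493^1 = 0.499902
P(M+4) = 0.493^2 = 0.243049
The M+2 peak is largest (0.499902); scaling to 100 gives 51.42 : 100.00 : 48.62.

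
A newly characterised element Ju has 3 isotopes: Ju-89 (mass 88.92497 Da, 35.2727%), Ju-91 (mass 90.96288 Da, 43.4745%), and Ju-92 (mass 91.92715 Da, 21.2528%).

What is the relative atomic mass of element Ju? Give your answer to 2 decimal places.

90.45 Da

Average mass = Σ (abundance × isotope mass) = 0.352727 × 88.92497 + 0.434745 × 90.96288 + 0.212528 × 91.92715
= 31.366238 + 39.545657 + 19.537093 = 90.448988 Da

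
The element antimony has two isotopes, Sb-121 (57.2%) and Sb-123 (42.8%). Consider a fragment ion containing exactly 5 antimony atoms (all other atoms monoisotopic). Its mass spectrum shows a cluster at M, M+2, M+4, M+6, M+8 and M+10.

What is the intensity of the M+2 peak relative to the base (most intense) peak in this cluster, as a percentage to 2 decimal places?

66.82%

(0.572 + 0.428)^5 gives M 0.0612, M+2 0.2291, M+4 0.3428, M+6 0.2565, M+8 0.0960, M+10 0.0144; the largest is M+4.
P(M+4) = C(5,2) × 0.572^3 × 0.428^2 = 10 × 0.18714925 × 0.183184 = 0.342827 (base)
P(M+2) = C(5,1) × 0.572^4 × 0.428^1 = 5 × 0.10704937 × 0.4280 = 0.229086
Relative intensity = 0.229086 / 0.342827 × 100 = 66.82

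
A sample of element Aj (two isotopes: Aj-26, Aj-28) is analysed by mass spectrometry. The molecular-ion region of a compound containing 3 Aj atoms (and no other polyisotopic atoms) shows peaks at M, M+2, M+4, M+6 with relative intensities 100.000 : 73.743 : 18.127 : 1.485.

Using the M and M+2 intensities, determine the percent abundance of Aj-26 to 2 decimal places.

Let p = fractional abundance of Aj-26. I(M+2)/I(M) = [C(3,1)·p^2·(1−p)] / p^3 = 3·(1−p)/p = 73.743/100.000 = 0.7374
(1−p)/p = 0.7374/3 = 0.2458  ⇒  p = 1/(1 + 0.2458) = 0.8027
Aj-26: 80.27%, Aj-28: 19.73%.

80.27%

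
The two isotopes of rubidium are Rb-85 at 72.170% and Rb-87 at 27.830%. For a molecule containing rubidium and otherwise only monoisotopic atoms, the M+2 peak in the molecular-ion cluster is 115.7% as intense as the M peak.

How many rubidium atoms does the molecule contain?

For n independent Rb atoms, I(M+2)/I(M) = n · (abundance Rb-87) / (abundance Rb-85) = n · 0.27830/0.72170.
n = 1.157 × 0.72170/0.27830 = 3.00 ≈ 3

3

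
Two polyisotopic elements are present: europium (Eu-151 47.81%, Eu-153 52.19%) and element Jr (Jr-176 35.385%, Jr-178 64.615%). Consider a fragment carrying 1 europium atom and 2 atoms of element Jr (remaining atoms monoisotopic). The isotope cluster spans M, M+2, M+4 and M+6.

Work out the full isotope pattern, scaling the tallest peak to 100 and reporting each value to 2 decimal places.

Europium pattern (n=1): 0.4781 : 0.5219
Element Jr pattern (n=2): 0.12520982 : 0.45728035 : 0.41750982
Convolve the two distributions (both contribute in 2-u steps):
  M: 0.4781×0.12520982 = 0.059863
  M+2: 0.4781×0.45728035 + 0.5219×0.12520982 = 0.283973
  M+4: 0.4781×0.41750982 + 0.5219×0.45728035 = 0.438266
  M+6: 0.5219×0.41750982 = 0.217898
Scale to base peak (0.438266) = 100: 13.66 : 64.79 : 100.00 : 49.72

13.66 : 64.79 : 100.00 : 49.72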